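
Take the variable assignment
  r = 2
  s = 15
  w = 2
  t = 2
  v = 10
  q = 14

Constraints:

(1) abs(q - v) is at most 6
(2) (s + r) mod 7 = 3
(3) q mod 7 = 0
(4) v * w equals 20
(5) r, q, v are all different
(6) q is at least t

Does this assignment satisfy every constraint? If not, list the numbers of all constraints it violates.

All constraints are satisfied.

(1) abs(14 - 10) = 4; 4 ≤ 6 — satisfied.
(2) s + r = 17; 17 mod 7 = 3 — satisfied.
(3) 14 mod 7 = 0 — satisfied.
(4) v * w = 10 * 2 = 20 — satisfied.
(5) values 2, 14, 10 are pairwise distinct — satisfied.
(6) q = 14, t = 2; 14 ≥ 2 — satisfied.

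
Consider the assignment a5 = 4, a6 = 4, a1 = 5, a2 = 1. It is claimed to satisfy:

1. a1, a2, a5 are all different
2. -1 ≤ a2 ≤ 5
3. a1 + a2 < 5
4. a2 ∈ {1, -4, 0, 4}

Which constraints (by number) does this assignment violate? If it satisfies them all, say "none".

Violated: 3.

1. values 5, 1, 4 are pairwise distinct  ✓
2. a2 = 1 lies in [-1, 5]  ✓
3. a1 + a2 = 5 + 1 = 6; 6 ≥ 5, bound 5 not met  ✗
4. a2 = 1 is in {1, -4, 0, 4}  ✓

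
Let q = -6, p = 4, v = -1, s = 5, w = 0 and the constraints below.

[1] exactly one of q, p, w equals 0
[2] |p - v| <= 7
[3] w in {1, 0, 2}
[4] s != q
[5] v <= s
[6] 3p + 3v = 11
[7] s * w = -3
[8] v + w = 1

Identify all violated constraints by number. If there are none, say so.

Constraints 6, 7, and 8 are violated.

[1] q=-6, p=4, w=0; 1 of them equals 0 — holds.
[2] |4 - (-1)| = 5; 5 ≤ 7 — holds.
[3] w = 0 is in {1, 0, 2} — holds.
[4] s = 5, q = -6; distinct — holds.
[5] v = -1, s = 5; -1 ≤ 5 — holds.
[6] 3p + 3v = 3(4) + 3(-1) = 9, not 11 — fails.
[7] s * w = 5 * 0 = 0, not -3 — fails.
[8] v + w = -1 + 0 = -1, not 1 — fails.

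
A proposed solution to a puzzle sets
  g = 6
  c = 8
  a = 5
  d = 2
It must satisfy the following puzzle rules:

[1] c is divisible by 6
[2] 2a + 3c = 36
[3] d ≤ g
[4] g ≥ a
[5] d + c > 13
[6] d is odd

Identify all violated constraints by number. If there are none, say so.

[1] 8 = 6×1 + 2, so 6 does not divide 8 — fails.
[2] 2a + 3c = 2(5) + 3(8) = 34, not 36 — fails.
[3] d = 2, g = 6; 2 ≤ 6 — holds.
[4] g = 6, a = 5; 6 ≥ 5 — holds.
[5] d + c = 2 + 8 = 10; 10 ≤ 13, bound 13 not met — fails.
[6] d = 2 is even — fails.

The assignment fails constraints 1, 2, 5, 6.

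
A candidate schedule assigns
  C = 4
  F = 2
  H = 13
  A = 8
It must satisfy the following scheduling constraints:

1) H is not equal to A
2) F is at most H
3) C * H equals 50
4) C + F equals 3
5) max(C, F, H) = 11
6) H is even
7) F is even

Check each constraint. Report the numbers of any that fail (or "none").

1) H = 13, A = 8; distinct  ✓
2) F = 2, H = 13; 2 ≤ 13  ✓
3) C * H = 4 * 13 = 52, not 50  ✗
4) C + F = 4 + 2 = 6, not 3  ✗
5) max(4, 2, 13) = 13, not 11  ✗
6) H = 13 is odd  ✗
7) F = 2 is even  ✓

The assignment fails constraints 3, 4, 5, and 6.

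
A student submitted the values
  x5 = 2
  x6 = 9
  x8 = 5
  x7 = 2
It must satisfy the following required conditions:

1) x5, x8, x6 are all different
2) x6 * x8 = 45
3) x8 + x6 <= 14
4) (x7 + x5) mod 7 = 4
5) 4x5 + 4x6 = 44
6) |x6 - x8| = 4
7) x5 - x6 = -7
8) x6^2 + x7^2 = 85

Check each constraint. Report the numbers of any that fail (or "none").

None — every constraint holds.

1) values 2, 5, 9 are pairwise distinct — holds.
2) x6 * x8 = 9 * 5 = 45 — holds.
3) x8 + x6 = 5 + 9 = 14; 14 ≤ 14 — holds.
4) x7 + x5 = 4; 4 mod 7 = 4 — holds.
5) 4x5 + 4x6 = 4(2) + 4(9) = 44 — holds.
6) |9 - 5| = 4 — holds.
7) x5 - x6 = 2 - 9 = -7 — holds.
8) x6^2 + x7^2 = 9^2 + 2^2 = 81 + 4 = 85 — holds.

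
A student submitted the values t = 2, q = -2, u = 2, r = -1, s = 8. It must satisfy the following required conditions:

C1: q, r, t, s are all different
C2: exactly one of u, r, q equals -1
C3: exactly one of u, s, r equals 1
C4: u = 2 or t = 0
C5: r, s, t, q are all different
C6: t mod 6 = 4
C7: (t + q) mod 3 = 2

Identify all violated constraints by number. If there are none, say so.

The assignment fails constraints 3, 6, and 7.

C1: values -2, -1, 2, 8 are pairwise distinct  OK
C2: u=2, r=-1, q=-2; 1 of them equals -1  OK
C3: u=2, s=8, r=-1; 0 of them equal 1, not exactly one  FAIL
C4: u = 2 = 2 (first disjunct)  OK
C5: values -1, 8, 2, -2 are pairwise distinct  OK
C6: 2 mod 6 = 2, not 4  FAIL
C7: t + q = 0; 0 mod 3 = 0, not 2  FAIL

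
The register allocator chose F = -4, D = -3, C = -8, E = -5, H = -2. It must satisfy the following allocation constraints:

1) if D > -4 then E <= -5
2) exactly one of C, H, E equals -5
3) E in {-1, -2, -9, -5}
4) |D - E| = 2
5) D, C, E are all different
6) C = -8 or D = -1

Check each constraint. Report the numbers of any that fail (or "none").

The assignment satisfies every constraint.

1) D = -3 > -4, so we need E ≤ -5; E = -5 ≤ -5  OK
2) C=-8, H=-2, E=-5; 1 of them equals -5  OK
3) E = -5 is in {-1, -2, -9, -5}  OK
4) |-3 - (-5)| = 2  OK
5) values -3, -8, -5 are pairwise distinct  OK
6) C = -8 = -8 (first disjunct)  OK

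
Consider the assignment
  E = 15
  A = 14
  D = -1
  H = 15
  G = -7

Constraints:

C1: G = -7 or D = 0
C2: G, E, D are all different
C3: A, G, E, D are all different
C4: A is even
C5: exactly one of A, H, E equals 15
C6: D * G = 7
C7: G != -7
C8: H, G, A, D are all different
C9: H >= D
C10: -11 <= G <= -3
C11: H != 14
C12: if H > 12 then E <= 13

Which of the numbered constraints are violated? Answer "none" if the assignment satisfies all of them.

Violated: 5, 7, 12.

C1: G = -7 = -7 (first disjunct) — satisfied.
C2: values -7, 15, -1 are pairwise distinct — satisfied.
C3: values 14, -7, 15, -1 are pairwise distinct — satisfied.
C4: A = 14 is even — satisfied.
C5: A=14, H=15, E=15; 2 of them equal 15, not exactly one — violated.
C6: D * G = -1 * (-7) = 7 — satisfied.
C7: G = -7, but -7 is required to differ — violated.
C8: values 15, -7, 14, -1 are pairwise distinct — satisfied.
C9: H = 15, D = -1; 15 ≥ -1 — satisfied.
C10: G = -7 lies in [-11, -3] — satisfied.
C11: H = 15, and 15 ≠ 14 — satisfied.
C12: H = 15 > 12, so we need E ≤ 13; but E = 15 > 13 — violated.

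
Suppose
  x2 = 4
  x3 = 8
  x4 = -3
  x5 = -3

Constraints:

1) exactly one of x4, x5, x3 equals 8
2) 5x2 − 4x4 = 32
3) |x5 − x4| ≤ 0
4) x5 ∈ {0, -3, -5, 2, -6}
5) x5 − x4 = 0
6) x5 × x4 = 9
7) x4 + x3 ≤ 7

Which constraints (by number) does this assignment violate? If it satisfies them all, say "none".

All constraints are satisfied.

1) x4=-3, x5=-3, x3=8; 1 of them equals 8 — holds.
2) 5x2 − 4x4 = 5(4) − 4(-3) = 32 — holds.
3) |-3 − (-3)| = 0; 0 ≤ 0 — holds.
4) x5 = -3 is in {0, -3, -5, 2, -6} — holds.
5) x5 − x4 = -3 − (-3) = 0 — holds.
6) x5 × x4 = -3 × (-3) = 9 — holds.
7) x4 + x3 = -3 + 8 = 5; 5 ≤ 7 — holds.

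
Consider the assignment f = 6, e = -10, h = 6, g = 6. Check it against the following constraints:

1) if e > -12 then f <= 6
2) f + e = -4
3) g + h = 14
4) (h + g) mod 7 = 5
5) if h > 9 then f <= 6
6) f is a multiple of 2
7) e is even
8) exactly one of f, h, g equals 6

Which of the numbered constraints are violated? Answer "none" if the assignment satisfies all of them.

1) e = -10 > -12, so we need f ≤ 6; f = 6 ≤ 6  ✔
2) f + e = 6 + (-10) = -4  ✔
3) g + h = 6 + 6 = 12, not 14  ✘
4) h + g = 12; 12 mod 7 = 5  ✔
5) h = 6, not > 9; antecedent false, conditional vacuously true  ✔
6) 6 / 2 = 3, so 2 divides 6  ✔
7) e = -10 is even  ✔
8) f=6, h=6, g=6; 3 of them equal 6, not exactly one  ✘

Constraints 3 and 8 do not hold.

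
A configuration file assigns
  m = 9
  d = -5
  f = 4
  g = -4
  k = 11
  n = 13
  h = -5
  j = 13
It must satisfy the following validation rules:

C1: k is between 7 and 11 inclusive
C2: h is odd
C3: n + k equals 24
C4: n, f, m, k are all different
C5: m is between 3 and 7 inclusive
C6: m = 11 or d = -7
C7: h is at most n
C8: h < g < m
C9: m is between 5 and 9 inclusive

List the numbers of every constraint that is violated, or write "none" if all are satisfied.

C1: k = 11 lies in [7, 11]  OK
C2: h = -5 is odd  OK
C3: n + k = 13 + 11 = 24  OK
C4: values 13, 4, 9, 11 are pairwise distinct  OK
C5: m = 9 is outside [3, 7]  FAIL
C6: m = 9 ≠ 11 and d = -5 ≠ -7; both disjuncts false  FAIL
C7: h = -5, n = 13; -5 ≤ 13  OK
C8: values -5 < -4 < 9  OK
C9: m = 9 lies in [5, 9]  OK

Constraints 5 and 6 do not hold.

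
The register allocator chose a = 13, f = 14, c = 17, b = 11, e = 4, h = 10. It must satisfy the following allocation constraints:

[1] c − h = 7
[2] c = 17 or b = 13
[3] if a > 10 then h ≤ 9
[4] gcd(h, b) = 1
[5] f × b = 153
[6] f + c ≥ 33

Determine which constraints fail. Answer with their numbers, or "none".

[1] c − h = 17 − 10 = 7  ✔
[2] c = 17 = 17 (first disjunct)  ✔
[3] a = 13 > 10, so we need h ≤ 9; but h = 10 > 9  ✘
[4] gcd(10, 11) = 1  ✔
[5] f × b = 14 × 11 = 154, not 153  ✘
[6] f + c = 14 + 17 = 31; 31 < 33, bound 33 not met  ✘

Violated: 3, 5, 6.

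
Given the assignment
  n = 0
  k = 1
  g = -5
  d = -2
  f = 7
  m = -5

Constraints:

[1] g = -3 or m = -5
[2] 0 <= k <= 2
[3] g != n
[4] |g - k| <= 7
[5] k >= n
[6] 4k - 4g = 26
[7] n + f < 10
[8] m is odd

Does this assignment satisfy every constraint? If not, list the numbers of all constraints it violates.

[1] g = -5 ≠ -3, but m = -5 = -5 (second disjunct)  true
[2] k = 1 lies in [0, 2]  true
[3] g = -5, n = 0; distinct  true
[4] |-5 - 1| = 6; 6 ≤ 7  true
[5] k = 1, n = 0; 1 ≥ 0  true
[6] 4k - 4g = 4(1) - 4(-5) = 24, not 26  false
[7] n + f = 0 + 7 = 7; 7 < 10  true
[8] m = -5 is odd  true

The assignment fails constraint 6.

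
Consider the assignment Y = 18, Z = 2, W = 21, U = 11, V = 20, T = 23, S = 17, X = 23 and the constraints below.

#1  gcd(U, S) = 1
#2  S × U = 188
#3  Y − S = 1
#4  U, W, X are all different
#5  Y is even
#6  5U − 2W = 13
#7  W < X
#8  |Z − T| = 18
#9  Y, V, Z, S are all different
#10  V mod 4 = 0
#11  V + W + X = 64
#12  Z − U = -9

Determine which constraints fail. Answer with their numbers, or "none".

#1 gcd(11, 17) = 1  OK
#2 S × U = 17 × 11 = 187, not 188  FAIL
#3 Y − S = 18 − 17 = 1  OK
#4 values 11, 21, 23 are pairwise distinct  OK
#5 Y = 18 is even  OK
#6 5U − 2W = 5(11) − 2(21) = 13  OK
#7 W = 21, X = 23; 21 < 23  OK
#8 |2 − 23| = 21, not 18  FAIL
#9 values 18, 20, 2, 17 are pairwise distinct  OK
#10 20 mod 4 = 0  OK
#11 V + W + X = 20 + 21 + 23 = 64  OK
#12 Z − U = 2 − 11 = -9  OK

The assignment fails constraints 2 and 8.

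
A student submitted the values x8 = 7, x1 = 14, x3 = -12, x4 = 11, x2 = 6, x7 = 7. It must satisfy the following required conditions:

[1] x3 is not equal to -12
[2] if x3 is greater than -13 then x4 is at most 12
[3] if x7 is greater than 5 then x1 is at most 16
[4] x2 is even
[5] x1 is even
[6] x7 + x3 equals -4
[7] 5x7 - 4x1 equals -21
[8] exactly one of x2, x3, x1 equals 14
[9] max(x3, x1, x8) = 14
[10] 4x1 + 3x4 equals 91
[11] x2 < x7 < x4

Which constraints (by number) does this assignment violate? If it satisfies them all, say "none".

Violated: 1, 6, 10.

[1] x3 = -12, but -12 is required to differ  ✗
[2] x3 = -12 > -13, so we need x4 ≤ 12; x4 = 11 ≤ 12  ✓
[3] x7 = 7 > 5, so we need x1 ≤ 16; x1 = 14 ≤ 16  ✓
[4] x2 = 6 is even  ✓
[5] x1 = 14 is even  ✓
[6] x7 + x3 = 7 + (-12) = -5, not -4  ✗
[7] 5x7 - 4x1 = 5(7) - 4(14) = -21  ✓
[8] x2=6, x3=-12, x1=14; 1 of them equals 14  ✓
[9] max(-12, 14, 7) = 14  ✓
[10] 4x1 + 3x4 = 4(14) + 3(11) = 89, not 91  ✗
[11] values 6 < 7 < 11  ✓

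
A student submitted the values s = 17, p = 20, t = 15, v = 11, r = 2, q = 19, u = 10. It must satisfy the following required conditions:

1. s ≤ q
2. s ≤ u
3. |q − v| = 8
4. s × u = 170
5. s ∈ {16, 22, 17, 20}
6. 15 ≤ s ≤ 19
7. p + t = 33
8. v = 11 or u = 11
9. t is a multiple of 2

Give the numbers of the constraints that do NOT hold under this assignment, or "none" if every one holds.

Violated: 2, 7, and 9.

1. s = 17, q = 19; 17 ≤ 19  OK
2. s = 17, u = 10; 17 > 10 (want ≤)  FAIL
3. |19 − 11| = 8  OK
4. s × u = 17 × 10 = 170  OK
5. s = 17 is in {16, 22, 17, 20}  OK
6. s = 17 lies in [15, 19]  OK
7. p + t = 20 + 15 = 35, not 33  FAIL
8. v = 11 = 11 (first disjunct)  OK
9. 15 = 2×7 + 1, so 2 does not divide 15  FAIL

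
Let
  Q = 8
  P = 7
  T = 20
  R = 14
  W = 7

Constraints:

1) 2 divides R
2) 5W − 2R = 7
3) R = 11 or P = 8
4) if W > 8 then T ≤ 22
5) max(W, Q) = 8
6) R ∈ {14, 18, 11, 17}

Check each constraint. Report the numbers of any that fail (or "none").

1) 14 / 2 = 7, so 2 divides 14 — OK.
2) 5W − 2R = 5(7) − 2(14) = 7 — OK.
3) R = 14 ≠ 11 and P = 7 ≠ 8; both disjuncts false — violated.
4) W = 7, not > 8; antecedent false, conditional vacuously true — OK.
5) max(7, 8) = 8 — OK.
6) R = 14 is in {14, 18, 11, 17} — OK.

The assignment fails constraint 3.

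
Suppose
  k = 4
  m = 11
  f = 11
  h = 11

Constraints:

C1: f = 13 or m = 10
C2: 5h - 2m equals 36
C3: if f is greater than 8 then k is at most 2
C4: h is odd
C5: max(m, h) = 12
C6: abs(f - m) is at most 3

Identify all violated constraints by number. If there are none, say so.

C1: f = 11 ≠ 13 and m = 11 ≠ 10; both disjuncts false — violated.
C2: 5h - 2m = 5(11) - 2(11) = 33, not 36 — violated.
C3: f = 11 > 8, so we need k ≤ 2; but k = 4 > 2 — violated.
C4: h = 11 is odd — satisfied.
C5: max(11, 11) = 11, not 12 — violated.
C6: abs(11 - 11) = 0; 0 ≤ 3 — satisfied.

Constraints 1, 2, 3, and 5 do not hold.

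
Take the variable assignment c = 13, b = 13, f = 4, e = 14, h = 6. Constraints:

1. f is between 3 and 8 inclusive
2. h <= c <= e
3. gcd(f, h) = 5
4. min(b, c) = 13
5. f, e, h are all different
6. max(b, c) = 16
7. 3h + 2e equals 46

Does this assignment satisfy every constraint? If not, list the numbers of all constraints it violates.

1. f = 4 lies in [3, 8]  ✔
2. values 6 <= 13 <= 14  ✔
3. gcd(4, 6) = 2, not 5  ✘
4. min(13, 13) = 13  ✔
5. values 4, 14, 6 are pairwise distinct  ✔
6. max(13, 13) = 13, not 16  ✘
7. 3h + 2e = 3(6) + 2(14) = 46  ✔

Violated: 3 and 6.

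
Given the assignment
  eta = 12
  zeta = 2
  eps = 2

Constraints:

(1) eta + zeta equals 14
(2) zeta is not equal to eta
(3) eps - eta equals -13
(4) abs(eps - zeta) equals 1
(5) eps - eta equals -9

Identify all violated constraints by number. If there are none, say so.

(1) eta + zeta = 12 + 2 = 14 — holds.
(2) zeta = 2, eta = 12; distinct — holds.
(3) eps - eta = 2 - 12 = -10, not -13 — does not hold.
(4) abs(2 - 2) = 0, not 1 — does not hold.
(5) eps - eta = 2 - 12 = -10, not -9 — does not hold.

Constraints 3, 4, and 5 do not hold.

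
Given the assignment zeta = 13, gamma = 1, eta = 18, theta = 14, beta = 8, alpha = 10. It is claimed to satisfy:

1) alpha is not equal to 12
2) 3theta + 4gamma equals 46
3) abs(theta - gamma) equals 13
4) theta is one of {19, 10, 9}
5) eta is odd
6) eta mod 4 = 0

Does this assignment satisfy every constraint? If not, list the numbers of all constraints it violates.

Constraints 4, 5, and 6 do not hold.

1) alpha = 10, and 10 ≠ 12  yes
2) 3theta + 4gamma = 3(14) + 4(1) = 46  yes
3) abs(14 - 1) = 13  yes
4) theta = 14 is not in {19, 10, 9}  no
5) eta = 18 is even  no
6) 18 mod 4 = 2, not 0  no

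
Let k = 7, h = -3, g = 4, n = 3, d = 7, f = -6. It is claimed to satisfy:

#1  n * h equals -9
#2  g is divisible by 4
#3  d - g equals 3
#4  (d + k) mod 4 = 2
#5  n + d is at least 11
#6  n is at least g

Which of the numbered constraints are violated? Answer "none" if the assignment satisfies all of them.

Constraints 5 and 6 do not hold.

#1 n * h = 3 * (-3) = -9 — holds.
#2 4 / 4 = 1, so 4 divides 4 — holds.
#3 d - g = 7 - 4 = 3 — holds.
#4 d + k = 14; 14 mod 4 = 2 — holds.
#5 n + d = 3 + 7 = 10; 10 < 11, bound 11 not met — fails.
#6 n = 3, g = 4; 3 < 4 (want ≥) — fails.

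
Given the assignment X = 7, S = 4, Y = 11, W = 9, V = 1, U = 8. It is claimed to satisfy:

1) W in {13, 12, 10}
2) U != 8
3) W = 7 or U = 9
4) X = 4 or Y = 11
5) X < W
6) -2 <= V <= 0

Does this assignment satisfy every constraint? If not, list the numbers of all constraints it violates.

1) W = 9 is not in {13, 12, 10} — does not hold.
2) U = 8, but 8 is required to differ — does not hold.
3) W = 9 ≠ 7 and U = 8 ≠ 9; both disjuncts false — does not hold.
4) X = 7 ≠ 4, but Y = 11 = 11 (second disjunct) — holds.
5) X = 7, W = 9; 7 < 9 — holds.
6) V = 1 is outside [-2, 0] — does not hold.

Violated: 1, 2, 3, 6.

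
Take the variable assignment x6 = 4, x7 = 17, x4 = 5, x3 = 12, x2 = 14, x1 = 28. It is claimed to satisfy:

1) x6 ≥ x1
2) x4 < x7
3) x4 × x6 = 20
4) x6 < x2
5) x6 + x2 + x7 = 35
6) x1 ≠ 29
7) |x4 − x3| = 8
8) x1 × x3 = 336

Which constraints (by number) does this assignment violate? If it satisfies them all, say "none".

1) x6 = 4, x1 = 28; 4 < 28 (want ≥) — fails.
2) x4 = 5, x7 = 17; 5 < 17 — holds.
3) x4 × x6 = 5 × 4 = 20 — holds.
4) x6 = 4, x2 = 14; 4 < 14 — holds.
5) x6 + x2 + x7 = 4 + 14 + 17 = 35 — holds.
6) x1 = 28, and 28 ≠ 29 — holds.
7) |5 − 12| = 7, not 8 — fails.
8) x1 × x3 = 28 × 12 = 336 — holds.

Constraints 1, 7 do not hold.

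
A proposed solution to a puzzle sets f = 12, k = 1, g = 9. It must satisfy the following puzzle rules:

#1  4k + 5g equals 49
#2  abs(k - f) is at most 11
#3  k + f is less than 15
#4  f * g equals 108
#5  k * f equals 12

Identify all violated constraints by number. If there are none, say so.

No violations.

#1 4k + 5g = 4(1) + 5(9) = 49  yes
#2 abs(1 - 12) = 11; 11 ≤ 11  yes
#3 k + f = 1 + 12 = 13; 13 < 15  yes
#4 f * g = 12 * 9 = 108  yes
#5 k * f = 1 * 12 = 12  yes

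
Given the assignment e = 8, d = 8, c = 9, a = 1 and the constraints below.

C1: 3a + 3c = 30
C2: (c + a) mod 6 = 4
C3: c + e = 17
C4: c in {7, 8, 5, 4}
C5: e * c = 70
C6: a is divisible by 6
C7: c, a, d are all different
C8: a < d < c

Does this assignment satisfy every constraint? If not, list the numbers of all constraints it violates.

C1: 3a + 3c = 3(1) + 3(9) = 30  ✓
C2: c + a = 10; 10 mod 6 = 4  ✓
C3: c + e = 9 + 8 = 17  ✓
C4: c = 9 is not in {7, 8, 5, 4}  ✗
C5: e * c = 8 * 9 = 72, not 70  ✗
C6: 1 = 6*0 + 1, so 6 does not divide 1  ✗
C7: values 9, 1, 8 are pairwise distinct  ✓
C8: values 1 < 8 < 9  ✓

No — constraints 4, 5, and 6 are not satisfied.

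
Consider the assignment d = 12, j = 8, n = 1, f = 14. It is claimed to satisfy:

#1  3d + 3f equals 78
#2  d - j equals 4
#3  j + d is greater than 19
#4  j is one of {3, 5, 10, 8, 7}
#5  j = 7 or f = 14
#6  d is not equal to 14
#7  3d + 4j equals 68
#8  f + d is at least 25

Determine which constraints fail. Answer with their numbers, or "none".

No violations.

#1 3d + 3f = 3(12) + 3(14) = 78  OK
#2 d - j = 12 - 8 = 4  OK
#3 j + d = 8 + 12 = 20; 20 > 19  OK
#4 j = 8 is in {3, 5, 10, 8, 7}  OK
#5 j = 8 ≠ 7, but f = 14 = 14 (second disjunct)  OK
#6 d = 12, and 12 ≠ 14  OK
#7 3d + 4j = 3(12) + 4(8) = 68  OK
#8 f + d = 14 + 12 = 26; 26 ≥ 25  OK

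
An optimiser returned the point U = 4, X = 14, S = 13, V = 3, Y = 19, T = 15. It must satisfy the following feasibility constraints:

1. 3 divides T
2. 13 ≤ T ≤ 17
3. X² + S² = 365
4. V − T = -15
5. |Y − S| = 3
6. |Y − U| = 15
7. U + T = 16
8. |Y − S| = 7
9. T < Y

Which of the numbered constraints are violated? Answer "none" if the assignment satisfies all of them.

1. 15 / 3 = 5, so 3 divides 15 — satisfied.
2. T = 15 lies in [13, 17] — satisfied.
3. X² + S² = 14² + 13² = 196 + 169 = 365 — satisfied.
4. V − T = 3 − 15 = -12, not -15 — violated.
5. |19 − 13| = 6, not 3 — violated.
6. |19 − 4| = 15 — satisfied.
7. U + T = 4 + 15 = 19, not 16 — violated.
8. |19 − 13| = 6, not 7 — violated.
9. T = 15, Y = 19; 15 < 19 — satisfied.

No — constraints 4, 5, 7, and 8 are not satisfied.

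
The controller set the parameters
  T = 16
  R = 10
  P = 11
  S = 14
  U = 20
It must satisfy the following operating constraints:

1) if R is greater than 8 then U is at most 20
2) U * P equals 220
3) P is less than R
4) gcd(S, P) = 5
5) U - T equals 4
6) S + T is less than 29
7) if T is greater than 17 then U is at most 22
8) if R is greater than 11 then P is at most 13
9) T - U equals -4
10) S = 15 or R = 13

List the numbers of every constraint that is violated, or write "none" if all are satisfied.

1) R = 10 > 8, so we need U ≤ 20; U = 20 ≤ 20 — OK.
2) U * P = 20 * 11 = 220 — OK.
3) P = 11, R = 10; 11 ≥ 10 (want <) — violated.
4) gcd(14, 11) = 1, not 5 — violated.
5) U - T = 20 - 16 = 4 — OK.
6) S + T = 14 + 16 = 30; 30 ≥ 29, bound 29 not met — violated.
7) T = 16, not > 17; antecedent false, conditional vacuously true — OK.
8) R = 10, not > 11; antecedent false, conditional vacuously true — OK.
9) T - U = 16 - 20 = -4 — OK.
10) S = 14 ≠ 15 and R = 10 ≠ 13; both disjuncts false — violated.

Constraints 3, 4, 6, and 10 are violated.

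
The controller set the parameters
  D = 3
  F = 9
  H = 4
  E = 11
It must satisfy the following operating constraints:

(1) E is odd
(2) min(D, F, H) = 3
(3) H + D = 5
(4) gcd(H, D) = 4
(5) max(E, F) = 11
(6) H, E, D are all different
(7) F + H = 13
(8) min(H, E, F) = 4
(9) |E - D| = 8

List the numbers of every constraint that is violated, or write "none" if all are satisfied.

(1) E = 11 is odd — holds.
(2) min(3, 9, 4) = 3 — holds.
(3) H + D = 4 + 3 = 7, not 5 — does not hold.
(4) gcd(4, 3) = 1, not 4 — does not hold.
(5) max(11, 9) = 11 — holds.
(6) values 4, 11, 3 are pairwise distinct — holds.
(7) F + H = 9 + 4 = 13 — holds.
(8) min(4, 11, 9) = 4 — holds.
(9) |11 - 3| = 8 — holds.

Constraints 3, 4 do not hold.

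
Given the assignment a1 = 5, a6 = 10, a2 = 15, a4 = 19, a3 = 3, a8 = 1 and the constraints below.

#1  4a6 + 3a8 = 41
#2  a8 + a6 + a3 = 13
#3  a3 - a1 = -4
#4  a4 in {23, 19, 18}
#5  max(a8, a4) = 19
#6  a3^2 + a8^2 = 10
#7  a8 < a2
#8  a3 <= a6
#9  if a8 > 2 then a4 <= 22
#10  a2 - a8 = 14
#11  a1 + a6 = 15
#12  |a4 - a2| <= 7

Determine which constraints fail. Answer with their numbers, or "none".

Violated: 1, 2, 3.

#1 4a6 + 3a8 = 4(10) + 3(1) = 43, not 41 — violated.
#2 a8 + a6 + a3 = 1 + 10 + 3 = 14, not 13 — violated.
#3 a3 - a1 = 3 - 5 = -2, not -4 — violated.
#4 a4 = 19 is in {23, 19, 18} — OK.
#5 max(1, 19) = 19 — OK.
#6 a3^2 + a8^2 = 3^2 + 1^2 = 9 + 1 = 10 — OK.
#7 a8 = 1, a2 = 15; 1 < 15 — OK.
#8 a3 = 3, a6 = 10; 3 ≤ 10 — OK.
#9 a8 = 1, not > 2; antecedent false, conditional vacuously true — OK.
#10 a2 - a8 = 15 - 1 = 14 — OK.
#11 a1 + a6 = 5 + 10 = 15 — OK.
#12 |19 - 15| = 4; 4 ≤ 7 — OK.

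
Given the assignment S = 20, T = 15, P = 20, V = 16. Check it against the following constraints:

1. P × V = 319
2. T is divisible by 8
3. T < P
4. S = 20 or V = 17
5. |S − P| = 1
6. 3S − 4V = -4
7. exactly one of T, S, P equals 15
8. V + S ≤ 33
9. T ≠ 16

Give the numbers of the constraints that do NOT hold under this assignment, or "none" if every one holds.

1. P × V = 20 × 16 = 320, not 319  FAIL
2. 15 = 8×1 + 7, so 8 does not divide 15  FAIL
3. T = 15, P = 20; 15 < 20  OK
4. S = 20 = 20 (first disjunct)  OK
5. |20 − 20| = 0, not 1  FAIL
6. 3S − 4V = 3(20) − 4(16) = -4  OK
7. T=15, S=20, P=20; 1 of them equals 15  OK
8. V + S = 16 + 20 = 36; 36 > 33, bound 33 not met  FAIL
9. T = 15, and 15 ≠ 16  OK

The assignment fails constraints 1, 2, 5, and 8.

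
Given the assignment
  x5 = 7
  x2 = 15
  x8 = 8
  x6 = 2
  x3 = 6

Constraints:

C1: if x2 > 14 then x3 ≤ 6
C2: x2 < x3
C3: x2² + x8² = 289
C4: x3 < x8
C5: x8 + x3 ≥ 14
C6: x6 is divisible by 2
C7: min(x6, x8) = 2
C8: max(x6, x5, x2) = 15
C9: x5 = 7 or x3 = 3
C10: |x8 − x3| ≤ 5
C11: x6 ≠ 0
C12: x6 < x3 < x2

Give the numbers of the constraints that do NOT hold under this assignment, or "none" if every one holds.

The assignment fails constraint 2.

C1: x2 = 15 > 14, so we need x3 ≤ 6; x3 = 6 ≤ 6 — holds.
C2: x2 = 15, x3 = 6; 15 ≥ 6 (want <) — does not hold.
C3: x2² + x8² = 15² + 8² = 225 + 64 = 289 — holds.
C4: x3 = 6, x8 = 8; 6 < 8 — holds.
C5: x8 + x3 = 8 + 6 = 14; 14 ≥ 14 — holds.
C6: 2 / 2 = 1, so 2 divides 2 — holds.
C7: min(2, 8) = 2 — holds.
C8: max(2, 7, 15) = 15 — holds.
C9: x5 = 7 = 7 (first disjunct) — holds.
C10: |8 − 6| = 2; 2 ≤ 5 — holds.
C11: x6 = 2, and 2 ≠ 0 — holds.
C12: values 2 < 6 < 15 — holds.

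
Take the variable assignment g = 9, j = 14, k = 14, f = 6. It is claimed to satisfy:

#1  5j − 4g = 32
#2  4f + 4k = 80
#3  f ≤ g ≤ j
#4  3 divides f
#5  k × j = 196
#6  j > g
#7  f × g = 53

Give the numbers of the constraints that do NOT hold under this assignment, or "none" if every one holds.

#1 5j − 4g = 5(14) − 4(9) = 34, not 32  no
#2 4f + 4k = 4(6) + 4(14) = 80  yes
#3 values 6 ≤ 9 ≤ 14  yes
#4 6 / 3 = 2, so 3 divides 6  yes
#5 k × j = 14 × 14 = 196  yes
#6 j = 14, g = 9; 14 > 9  yes
#7 f × g = 6 × 9 = 54, not 53  no

The assignment fails constraints 1 and 7.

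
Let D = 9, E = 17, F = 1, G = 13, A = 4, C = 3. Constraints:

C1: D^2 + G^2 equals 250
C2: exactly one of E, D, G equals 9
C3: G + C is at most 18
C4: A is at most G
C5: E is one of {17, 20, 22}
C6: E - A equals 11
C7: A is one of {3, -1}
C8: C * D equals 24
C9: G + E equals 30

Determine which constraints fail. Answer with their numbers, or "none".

No — constraints 6, 7, 8 are not satisfied.

C1: D^2 + G^2 = 9^2 + 13^2 = 81 + 169 = 250 — satisfied.
C2: E=17, D=9, G=13; 1 of them equals 9 — satisfied.
C3: G + C = 13 + 3 = 16; 16 ≤ 18 — satisfied.
C4: A = 4, G = 13; 4 ≤ 13 — satisfied.
C5: E = 17 is in {17, 20, 22} — satisfied.
C6: E - A = 17 - 4 = 13, not 11 — violated.
C7: A = 4 is not in {3, -1} — violated.
C8: C * D = 3 * 9 = 27, not 24 — violated.
C9: G + E = 13 + 17 = 30 — satisfied.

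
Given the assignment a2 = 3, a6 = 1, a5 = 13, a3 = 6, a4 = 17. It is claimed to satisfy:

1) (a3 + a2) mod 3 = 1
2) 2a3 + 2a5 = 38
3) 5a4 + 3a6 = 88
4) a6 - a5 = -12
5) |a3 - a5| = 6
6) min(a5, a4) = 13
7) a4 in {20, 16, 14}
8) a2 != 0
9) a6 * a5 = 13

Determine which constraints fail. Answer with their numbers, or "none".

No — constraints 1, 5, and 7 are not satisfied.

1) a3 + a2 = 9; 9 mod 3 = 0, not 1 — fails.
2) 2a3 + 2a5 = 2(6) + 2(13) = 38 — holds.
3) 5a4 + 3a6 = 5(17) + 3(1) = 88 — holds.
4) a6 - a5 = 1 - 13 = -12 — holds.
5) |6 - 13| = 7, not 6 — fails.
6) min(13, 17) = 13 — holds.
7) a4 = 17 is not in {20, 16, 14} — fails.
8) a2 = 3, and 3 ≠ 0 — holds.
9) a6 * a5 = 1 * 13 = 13 — holds.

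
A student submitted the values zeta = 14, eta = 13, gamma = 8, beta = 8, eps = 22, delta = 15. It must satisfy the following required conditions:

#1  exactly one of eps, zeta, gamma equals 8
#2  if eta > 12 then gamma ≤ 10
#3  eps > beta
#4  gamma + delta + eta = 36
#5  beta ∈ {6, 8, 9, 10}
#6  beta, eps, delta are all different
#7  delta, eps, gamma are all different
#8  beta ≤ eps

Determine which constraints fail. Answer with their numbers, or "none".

Yes — all constraints hold.

#1 eps=22, zeta=14, gamma=8; 1 of them equals 8 — satisfied.
#2 eta = 13 > 12, so we need gamma ≤ 10; gamma = 8 ≤ 10 — satisfied.
#3 eps = 22, beta = 8; 22 > 8 — satisfied.
#4 gamma + delta + eta = 8 + 15 + 13 = 36 — satisfied.
#5 beta = 8 is in {6, 8, 9, 10} — satisfied.
#6 values 8, 22, 15 are pairwise distinct — satisfied.
#7 values 15, 22, 8 are pairwise distinct — satisfied.
#8 beta = 8, eps = 22; 8 ≤ 22 — satisfied.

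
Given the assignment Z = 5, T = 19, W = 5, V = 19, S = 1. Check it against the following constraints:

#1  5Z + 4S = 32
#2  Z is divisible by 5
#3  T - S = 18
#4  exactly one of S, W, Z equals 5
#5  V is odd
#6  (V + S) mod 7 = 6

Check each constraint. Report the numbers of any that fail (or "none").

No — constraints 1 and 4 are not satisfied.

#1 5Z + 4S = 5(5) + 4(1) = 29, not 32 — fails.
#2 5 / 5 = 1, so 5 divides 5 — holds.
#3 T - S = 19 - 1 = 18 — holds.
#4 S=1, W=5, Z=5; 2 of them equal 5, not exactly one — fails.
#5 V = 19 is odd — holds.
#6 V + S = 20; 20 mod 7 = 6 — holds.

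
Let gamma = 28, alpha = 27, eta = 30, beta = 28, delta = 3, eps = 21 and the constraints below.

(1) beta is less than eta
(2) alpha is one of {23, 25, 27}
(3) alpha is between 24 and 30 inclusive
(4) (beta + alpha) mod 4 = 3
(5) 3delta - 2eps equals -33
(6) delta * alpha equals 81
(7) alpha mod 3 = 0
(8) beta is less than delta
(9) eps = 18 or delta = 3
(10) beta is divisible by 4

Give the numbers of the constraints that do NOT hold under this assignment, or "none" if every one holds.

Constraint 8 is violated.

(1) beta = 28, eta = 30; 28 < 30  ✓
(2) alpha = 27 is in {23, 25, 27}  ✓
(3) alpha = 27 lies in [24, 30]  ✓
(4) beta + alpha = 55; 55 mod 4 = 3  ✓
(5) 3delta - 2eps = 3(3) - 2(21) = -33  ✓
(6) delta * alpha = 3 * 27 = 81  ✓
(7) 27 mod 3 = 0  ✓
(8) beta = 28, delta = 3; 28 ≥ 3 (want <)  ✗
(9) eps = 21 ≠ 18, but delta = 3 = 3 (second disjunct)  ✓
(10) 28 / 4 = 7, so 4 divides 28  ✓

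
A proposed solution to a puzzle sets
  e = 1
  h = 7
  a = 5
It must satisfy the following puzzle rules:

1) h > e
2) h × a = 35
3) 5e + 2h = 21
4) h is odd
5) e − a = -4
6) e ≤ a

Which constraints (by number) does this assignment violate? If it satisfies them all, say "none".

Constraint 3 is violated.

1) h = 7, e = 1; 7 > 1 — OK.
2) h × a = 7 × 5 = 35 — OK.
3) 5e + 2h = 5(1) + 2(7) = 19, not 21 — violated.
4) h = 7 is odd — OK.
5) e − a = 1 − 5 = -4 — OK.
6) e = 1, a = 5; 1 ≤ 5 — OK.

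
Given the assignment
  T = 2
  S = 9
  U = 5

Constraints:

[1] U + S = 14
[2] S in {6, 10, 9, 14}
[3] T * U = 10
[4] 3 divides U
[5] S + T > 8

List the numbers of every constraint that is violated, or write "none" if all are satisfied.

Violated: 4.

[1] U + S = 5 + 9 = 14 — satisfied.
[2] S = 9 is in {6, 10, 9, 14} — satisfied.
[3] T * U = 2 * 5 = 10 — satisfied.
[4] 5 = 3*1 + 2, so 3 does not divide 5 — violated.
[5] S + T = 9 + 2 = 11; 11 > 8 — satisfied.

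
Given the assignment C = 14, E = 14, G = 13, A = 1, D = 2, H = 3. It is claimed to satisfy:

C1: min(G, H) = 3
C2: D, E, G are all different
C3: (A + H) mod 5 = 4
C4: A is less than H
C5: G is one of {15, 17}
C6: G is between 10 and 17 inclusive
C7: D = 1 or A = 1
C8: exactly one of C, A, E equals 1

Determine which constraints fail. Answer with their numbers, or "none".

C1: min(13, 3) = 3  holds
C2: values 2, 14, 13 are pairwise distinct  holds
C3: A + H = 4; 4 mod 5 = 4  holds
C4: A = 1, H = 3; 1 < 3  holds
C5: G = 13 is not in {15, 17}  fails
C6: G = 13 lies in [10, 17]  holds
C7: D = 2 ≠ 1, but A = 1 = 1 (second disjunct)  holds
C8: C=14, A=1, E=14; 1 of them equals 1  holds

Constraint 5 does not hold.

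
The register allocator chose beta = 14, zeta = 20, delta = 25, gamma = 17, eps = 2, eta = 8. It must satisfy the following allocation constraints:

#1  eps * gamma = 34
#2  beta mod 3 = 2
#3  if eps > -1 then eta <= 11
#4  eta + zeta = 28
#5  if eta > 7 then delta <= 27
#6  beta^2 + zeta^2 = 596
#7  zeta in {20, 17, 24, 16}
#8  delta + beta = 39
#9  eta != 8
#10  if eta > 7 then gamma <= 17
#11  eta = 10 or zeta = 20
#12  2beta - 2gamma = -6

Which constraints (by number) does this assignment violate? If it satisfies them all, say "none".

#1 eps * gamma = 2 * 17 = 34  yes
#2 14 mod 3 = 2  yes
#3 eps = 2 > -1, so we need eta ≤ 11; eta = 8 ≤ 11  yes
#4 eta + zeta = 8 + 20 = 28  yes
#5 eta = 8 > 7, so we need delta ≤ 27; delta = 25 ≤ 27  yes
#6 beta^2 + zeta^2 = 14^2 + 20^2 = 196 + 400 = 596  yes
#7 zeta = 20 is in {20, 17, 24, 16}  yes
#8 delta + beta = 25 + 14 = 39  yes
#9 eta = 8, but 8 is required to differ  no
#10 eta = 8 > 7, so we need gamma ≤ 17; gamma = 17 ≤ 17  yes
#11 eta = 8 ≠ 10, but zeta = 20 = 20 (second disjunct)  yes
#12 2beta - 2gamma = 2(14) - 2(17) = -6  yes

Violated: 9.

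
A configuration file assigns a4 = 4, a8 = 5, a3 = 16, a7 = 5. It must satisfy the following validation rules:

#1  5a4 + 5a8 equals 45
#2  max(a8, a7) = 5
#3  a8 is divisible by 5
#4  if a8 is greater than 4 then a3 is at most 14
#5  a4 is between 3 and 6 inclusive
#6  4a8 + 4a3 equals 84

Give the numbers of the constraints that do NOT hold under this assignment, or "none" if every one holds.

#1 5a4 + 5a8 = 5(4) + 5(5) = 45 — satisfied.
#2 max(5, 5) = 5 — satisfied.
#3 5 / 5 = 1, so 5 divides 5 — satisfied.
#4 a8 = 5 > 4, so we need a3 ≤ 14; but a3 = 16 > 14 — violated.
#5 a4 = 4 lies in [3, 6] — satisfied.
#6 4a8 + 4a3 = 4(5) + 4(16) = 84 — satisfied.

The assignment fails constraint 4.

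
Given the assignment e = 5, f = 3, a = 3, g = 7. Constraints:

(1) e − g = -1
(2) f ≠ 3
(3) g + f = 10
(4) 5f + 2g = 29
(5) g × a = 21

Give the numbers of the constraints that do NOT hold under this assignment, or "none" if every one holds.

(1) e − g = 5 − 7 = -2, not -1  false
(2) f = 3, but 3 is required to differ  false
(3) g + f = 7 + 3 = 10  true
(4) 5f + 2g = 5(3) + 2(7) = 29  true
(5) g × a = 7 × 3 = 21  true

Constraints 1, 2 are violated.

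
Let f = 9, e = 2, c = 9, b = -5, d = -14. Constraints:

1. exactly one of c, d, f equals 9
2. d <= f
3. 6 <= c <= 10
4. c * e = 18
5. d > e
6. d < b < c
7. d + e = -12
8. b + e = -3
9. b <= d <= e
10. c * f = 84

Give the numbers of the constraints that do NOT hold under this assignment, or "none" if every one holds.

1. c=9, d=-14, f=9; 2 of them equal 9, not exactly one  ✗
2. d = -14, f = 9; -14 ≤ 9  ✓
3. c = 9 lies in [6, 10]  ✓
4. c * e = 9 * 2 = 18  ✓
5. d = -14, e = 2; -14 ≤ 2 (want >)  ✗
6. values -14 < -5 < 9  ✓
7. d + e = -14 + 2 = -12  ✓
8. b + e = -5 + 2 = -3  ✓
9. values -5, -14, 2; b = -5 is not <= d = -14  ✗
10. c * f = 9 * 9 = 81, not 84  ✗

The assignment fails constraints 1, 5, 9, and 10.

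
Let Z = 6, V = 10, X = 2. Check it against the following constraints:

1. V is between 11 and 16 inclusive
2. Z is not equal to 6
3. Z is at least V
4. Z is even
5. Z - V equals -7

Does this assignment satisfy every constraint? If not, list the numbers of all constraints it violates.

1. V = 10 is outside [11, 16] — does not hold.
2. Z = 6, but 6 is required to differ — does not hold.
3. Z = 6, V = 10; 6 < 10 (want ≥) — does not hold.
4. Z = 6 is even — holds.
5. Z - V = 6 - 10 = -4, not -7 — does not hold.

Violated: 1, 2, 3, and 5.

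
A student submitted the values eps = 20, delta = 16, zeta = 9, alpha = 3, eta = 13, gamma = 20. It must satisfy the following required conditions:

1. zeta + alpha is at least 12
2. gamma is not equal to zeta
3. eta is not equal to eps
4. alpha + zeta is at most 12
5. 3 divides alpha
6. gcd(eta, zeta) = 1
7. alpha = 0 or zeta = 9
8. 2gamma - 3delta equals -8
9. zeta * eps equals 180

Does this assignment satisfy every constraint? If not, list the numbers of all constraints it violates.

1. zeta + alpha = 9 + 3 = 12; 12 ≥ 12  ✓
2. gamma = 20, zeta = 9; distinct  ✓
3. eta = 13, eps = 20; distinct  ✓
4. alpha + zeta = 3 + 9 = 12; 12 ≤ 12  ✓
5. 3 / 3 = 1, so 3 divides 3  ✓
6. gcd(13, 9) = 1  ✓
7. alpha = 3 ≠ 0, but zeta = 9 = 9 (second disjunct)  ✓
8. 2gamma - 3delta = 2(20) - 3(16) = -8  ✓
9. zeta * eps = 9 * 20 = 180  ✓

None — every constraint holds.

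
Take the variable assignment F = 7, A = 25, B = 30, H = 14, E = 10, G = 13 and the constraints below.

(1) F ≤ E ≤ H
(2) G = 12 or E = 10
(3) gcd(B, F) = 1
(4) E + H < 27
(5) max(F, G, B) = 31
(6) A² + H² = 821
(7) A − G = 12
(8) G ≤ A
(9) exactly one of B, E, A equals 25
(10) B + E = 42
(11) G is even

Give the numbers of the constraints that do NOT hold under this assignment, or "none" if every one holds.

Constraints 5, 10, 11 are violated.

(1) values 7 ≤ 10 ≤ 14 — OK.
(2) G = 13 ≠ 12, but E = 10 = 10 (second disjunct) — OK.
(3) gcd(30, 7) = 1 — OK.
(4) E + H = 10 + 14 = 24; 24 < 27 — OK.
(5) max(7, 13, 30) = 30, not 31 — violated.
(6) A² + H² = 25² + 14² = 625 + 196 = 821 — OK.
(7) A − G = 25 − 13 = 12 — OK.
(8) G = 13, A = 25; 13 ≤ 25 — OK.
(9) B=30, E=10, A=25; 1 of them equals 25 — OK.
(10) B + E = 30 + 10 = 40, not 42 — violated.
(11) G = 13 is odd — violated.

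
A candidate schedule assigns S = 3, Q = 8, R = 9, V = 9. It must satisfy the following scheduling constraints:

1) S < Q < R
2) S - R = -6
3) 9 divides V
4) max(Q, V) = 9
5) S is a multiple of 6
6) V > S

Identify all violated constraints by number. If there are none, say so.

1) values 3 < 8 < 9  holds
2) S - R = 3 - 9 = -6  holds
3) 9 / 9 = 1, so 9 divides 9  holds
4) max(8, 9) = 9  holds
5) 3 = 6*0 + 3, so 6 does not divide 3  fails
6) V = 9, S = 3; 9 > 3  holds

Violated: 5.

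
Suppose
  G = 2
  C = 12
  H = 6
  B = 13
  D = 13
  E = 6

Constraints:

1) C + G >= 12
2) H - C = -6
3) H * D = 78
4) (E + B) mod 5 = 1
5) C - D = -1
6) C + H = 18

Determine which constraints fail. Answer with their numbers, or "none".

1) C + G = 12 + 2 = 14; 14 ≥ 12  true
2) H - C = 6 - 12 = -6  true
3) H * D = 6 * 13 = 78  true
4) E + B = 19; 19 mod 5 = 4, not 1  false
5) C - D = 12 - 13 = -1  true
6) C + H = 12 + 6 = 18  true

The assignment fails constraint 4.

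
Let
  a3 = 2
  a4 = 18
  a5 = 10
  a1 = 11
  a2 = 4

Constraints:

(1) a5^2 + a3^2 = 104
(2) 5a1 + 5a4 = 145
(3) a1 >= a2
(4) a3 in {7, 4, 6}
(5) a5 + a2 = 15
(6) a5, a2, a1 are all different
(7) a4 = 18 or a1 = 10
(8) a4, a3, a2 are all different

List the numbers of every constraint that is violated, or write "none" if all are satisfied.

(1) a5^2 + a3^2 = 10^2 + 2^2 = 100 + 4 = 104 — holds.
(2) 5a1 + 5a4 = 5(11) + 5(18) = 145 — holds.
(3) a1 = 11, a2 = 4; 11 ≥ 4 — holds.
(4) a3 = 2 is not in {7, 4, 6} — fails.
(5) a5 + a2 = 10 + 4 = 14, not 15 — fails.
(6) values 10, 4, 11 are pairwise distinct — holds.
(7) a4 = 18 = 18 (first disjunct) — holds.
(8) values 18, 2, 4 are pairwise distinct — holds.

The assignment fails constraints 4 and 5.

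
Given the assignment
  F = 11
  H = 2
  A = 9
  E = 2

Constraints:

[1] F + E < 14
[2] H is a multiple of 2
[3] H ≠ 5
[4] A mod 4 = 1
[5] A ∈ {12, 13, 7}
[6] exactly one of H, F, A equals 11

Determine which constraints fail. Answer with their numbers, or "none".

[1] F + E = 11 + 2 = 13; 13 < 14 — OK.
[2] 2 / 2 = 1, so 2 divides 2 — OK.
[3] H = 2, and 2 ≠ 5 — OK.
[4] 9 mod 4 = 1 — OK.
[5] A = 9 is not in {12, 13, 7} — violated.
[6] H=2, F=11, A=9; 1 of them equals 11 — OK.

Constraint 5 does not hold.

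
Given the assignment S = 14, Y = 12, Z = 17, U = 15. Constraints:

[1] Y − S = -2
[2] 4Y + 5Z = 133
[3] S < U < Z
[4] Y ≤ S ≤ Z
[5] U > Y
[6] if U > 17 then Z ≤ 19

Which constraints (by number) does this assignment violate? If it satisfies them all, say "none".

The assignment satisfies every constraint.

[1] Y − S = 12 − 14 = -2  ✓
[2] 4Y + 5Z = 4(12) + 5(17) = 133  ✓
[3] values 14 < 15 < 17  ✓
[4] values 12 ≤ 14 ≤ 17  ✓
[5] U = 15, Y = 12; 15 > 12  ✓
[6] U = 15, not > 17; antecedent false, conditional vacuously true  ✓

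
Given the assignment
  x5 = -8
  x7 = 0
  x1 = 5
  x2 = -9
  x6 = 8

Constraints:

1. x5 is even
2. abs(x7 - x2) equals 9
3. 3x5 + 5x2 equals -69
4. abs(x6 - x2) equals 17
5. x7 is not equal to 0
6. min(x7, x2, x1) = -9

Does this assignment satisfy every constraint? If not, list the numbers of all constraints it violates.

1. x5 = -8 is even — holds.
2. abs(0 - (-9)) = 9 — holds.
3. 3x5 + 5x2 = 3(-8) + 5(-9) = -69 — holds.
4. abs(8 - (-9)) = 17 — holds.
5. x7 = 0, but 0 is required to differ — does not hold.
6. min(0, -9, 5) = -9 — holds.

No — constraint 5 is not satisfied.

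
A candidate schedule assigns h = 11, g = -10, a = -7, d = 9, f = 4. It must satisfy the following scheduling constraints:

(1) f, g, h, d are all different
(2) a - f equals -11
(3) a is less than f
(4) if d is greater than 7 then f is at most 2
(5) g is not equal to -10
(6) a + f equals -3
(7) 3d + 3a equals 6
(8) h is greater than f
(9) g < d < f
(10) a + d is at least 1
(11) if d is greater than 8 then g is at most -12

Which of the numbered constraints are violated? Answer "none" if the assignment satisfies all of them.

No — constraints 4, 5, 9, 11 are not satisfied.

(1) values 4, -10, 11, 9 are pairwise distinct  ✔
(2) a - f = -7 - 4 = -11  ✔
(3) a = -7, f = 4; -7 < 4  ✔
(4) d = 9 > 7, so we need f ≤ 2; but f = 4 > 2  ✘
(5) g = -10, but -10 is required to differ  ✘
(6) a + f = -7 + 4 = -3  ✔
(7) 3d + 3a = 3(9) + 3(-7) = 6  ✔
(8) h = 11, f = 4; 11 > 4  ✔
(9) values -10, 9, 4; d = 9 is not < f = 4  ✘
(10) a + d = -7 + 9 = 2; 2 ≥ 1  ✔
(11) d = 9 > 8, so we need g ≤ -12; but g = -10 > -12  ✘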